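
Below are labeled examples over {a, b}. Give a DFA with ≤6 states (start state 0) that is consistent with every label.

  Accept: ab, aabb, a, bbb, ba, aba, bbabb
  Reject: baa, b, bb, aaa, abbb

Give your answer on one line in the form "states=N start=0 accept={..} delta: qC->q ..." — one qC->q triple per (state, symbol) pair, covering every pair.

Grow the machine one transition at a time. Run the examples from 0; the earliest place one falls off (shortest prefix, ties alphabetical) gets sent to the lowest-numbered state that keeps every Accept/Reject pair distinguishable — a pair clashes when both reach the same state with identical unread suffix — and to a fresh state only if none does.
a: 0a undefined. 0a->0: no, ab/b meet in 0 with "b" left. Open state 1: 0a->1.
b: 0b undefined. 0b->0: no, bbb/b meet in 0. 0b->1: no, ab/bb meet in 1 with "b" left. Open state 2: 0b->2.
aa: 1a undefined. 1a->0: no, aabb/bb meet in 2 with "b" left. 1a->1: no, a/aaa meet in 1. 1a->2: no, ba/aaa meet in 2 with "a" left. Open state 3: 1a->3.
ab: 1b undefined. 1b->0: ok.
ba: 2a undefined. 2a->0: no, a/baa meet in 1. 2a->1: ok.
bb: 2b undefined. 2b->0: no, ab/bb meet in 0. 2b->1: no, a/bb meet in 1. 2b->2: no, bbb/b meet in 2. 2b->3: ok.
aaa: 3a undefined. 3a->0: no, ab/aaa meet in 0. 3a->1: no, a/aaa meet in 1. 3a->2: ok.
aab: 3b undefined. 3b->0: no, aabb/b meet in 2. 3b->1: ok.
All examples now run through 4 states with every (state, symbol) defined. Accept strings end in {0,1}, Reject strings end in {2,3}; accept={0,1}.

states=4 start=0 accept={0,1} delta: 0a->1 0b->2 1a->3 1b->0 2a->1 2b->3 3a->2 3b->1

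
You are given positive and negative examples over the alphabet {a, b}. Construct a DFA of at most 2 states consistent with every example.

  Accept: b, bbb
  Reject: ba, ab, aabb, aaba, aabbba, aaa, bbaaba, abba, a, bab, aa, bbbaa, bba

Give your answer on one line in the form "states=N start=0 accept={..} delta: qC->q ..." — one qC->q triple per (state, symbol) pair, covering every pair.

states=2 start=0 accept={0} delta: 0a->1 0b->0 1a->1 1b->1

Fold the examples into a partial DFA from state 0: repeatedly fix the first undefined (state, symbol) met by the shortest-then-alphabetical prefix, trying targets in increasing order and rejecting any under which an Accept and a Reject string meet in one state with the same remainder; add a state when all current targets are rejected. Accepting states are where Accept strings end.
a: 0a undefined. 0a->0: no, b/ab meet in 0 with "b" left. Open state 1: 0a->1.
b: 0b undefined. 0b->0: ok.
aa: 1a undefined. 1a->0: no, b/aabb meet in 0. 1a->1: ok.
ab: 1b undefined. 1b->0: no, b/ab meet in 0. 1b->1: ok.
All examples now run through 2 states with every (state, symbol) defined. Accept strings end in {0}, Reject strings end in {1}; accept={0}.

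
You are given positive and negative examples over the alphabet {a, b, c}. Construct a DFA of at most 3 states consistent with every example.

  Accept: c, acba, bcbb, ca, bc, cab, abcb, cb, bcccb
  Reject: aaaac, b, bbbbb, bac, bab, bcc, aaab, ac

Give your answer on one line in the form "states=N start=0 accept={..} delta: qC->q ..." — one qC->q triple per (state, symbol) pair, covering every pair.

states=3 start=0 accept={1,2} delta: 0a->1 0b->0 0c->2 1a->1 1b->0 1c->0 2a->2 2b->2 2c->0

Fold the examples into a partial DFA from state 0: repeatedly fix the first undefined (state, symbol) met by the shortest-then-alphabetical prefix, trying targets in increasing order and rejecting any under which an Accept and a Reject string meet in one state with the same remainder; add a state when all current targets are rejected. Accepting states are where Accept strings end.
a: 0a undefined. 0a->0: no, c/aaaac meet in 0 with "c" left. Open state 1: 0a->1.
b: 0b undefined. 0b->0: ok.
c: 0c undefined. 0c->0: no, c/b meet in 0. 0c->1: no, cb/bab meet in 1 with "b" left. Open state 2: 0c->2.
aa: 1a undefined. 1a->0: no, c/aaaac meet in 2. 1a->1: ok.
ab: 1b undefined. 1b->0: ok.
ac: 1c undefined. 1c->0: ok.
ca: 2a undefined. 2a->0: no, ca/aaaac meet in 0. 2a->1: no, cab/aaaac meet in 0. 2a->2: ok.
cb: 2b undefined. 2b->0: no, bcbb/aaaac meet in 0. 2b->1: no, bcbb/aaaac meet in 0. 2b->2: ok.
bcc: 2c undefined. 2c->0: ok.
All examples now run through 3 states with every (state, symbol) defined. Accept strings end in {1,2}, Reject strings end in {0}; accept={1,2}.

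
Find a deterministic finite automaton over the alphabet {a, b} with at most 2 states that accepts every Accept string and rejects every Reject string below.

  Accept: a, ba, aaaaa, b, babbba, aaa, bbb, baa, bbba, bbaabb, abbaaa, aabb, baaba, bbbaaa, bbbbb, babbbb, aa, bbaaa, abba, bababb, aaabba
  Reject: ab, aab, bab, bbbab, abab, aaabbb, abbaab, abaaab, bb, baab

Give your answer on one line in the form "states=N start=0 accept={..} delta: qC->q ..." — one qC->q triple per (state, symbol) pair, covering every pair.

states=2 start=0 accept={1} delta: 0a->1 0b->1 1a->1 1b->0

Grow the machine one transition at a time. Run the examples from 0; the earliest place one falls off (shortest prefix, ties alphabetical) gets sent to the lowest-numbered state that keeps every Accept/Reject pair distinguishable — a pair clashes when both reach the same state with identical unread suffix — and to a fresh state only if none does.
a: 0a undefined. 0a->0: no, b/ab meet in 0 with "b" left. Open state 1: 0a->1.
b: 0b undefined. 0b->0: no, b/bb meet in 0. 0b->1: ok.
aa: 1a undefined. 1a->0: no, a/aab meet in 1. 1a->1: ok.
ab: 1b undefined. 1b->0: ok.
All examples now run through 2 states with every (state, symbol) defined. Accept strings end in {1}, Reject strings end in {0}; accept={1}.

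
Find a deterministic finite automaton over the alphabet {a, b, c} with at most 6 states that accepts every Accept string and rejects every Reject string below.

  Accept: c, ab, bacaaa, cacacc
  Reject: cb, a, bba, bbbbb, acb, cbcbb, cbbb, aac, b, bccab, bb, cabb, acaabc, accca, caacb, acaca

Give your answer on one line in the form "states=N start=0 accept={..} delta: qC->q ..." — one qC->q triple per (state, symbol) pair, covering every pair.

State merging on the prefix tree: take the shortest (then alphabetical) example prefix whose next move is undefined and point that move at state 0, else 1, else 2, ...; a target is out if some Accept/Reject pair would then sit in one state with the same input left (inseparable). If every existing state is out, open a new one.
a: 0a undefined. 0a->0: no, c/aac meet in 0 with "c" left. Open state 1: 0a->1.
b: 0b undefined. 0b->0: ok.
c: 0c undefined. 0c->0: no, c/cb meet in 0. 0c->1: no, c/a meet in 1. Open state 2: 0c->2.
aa: 1a undefined. 1a->0: no, c/aac meet in 2. 1a->1: ok.
ab: 1b undefined. 1b->0: no, ab/bbbbb meet in 0. 1b->1: no, ab/a meet in 1. 1b->2: ok.
ac: 1c undefined. 1c->0: no, bacaaa/a meet in 1. 1c->1: no, c/acb meet in 2. 1c->2: no, c/aac meet in 2. Open state 3: 1c->3.
ca: 2a undefined. 2a->0: ok.
cb: 2b undefined. 2b->0: ok.
aca: 3a undefined. 3a->0: no, bacaaa/a meet in 1. 3a->1: no, bacaaa/a meet in 1. 3a->2: no, c/acaabc meet in 2. 3a->3: no, bacaaa/aac meet in 3. Open state 4: 3a->4.
acb: 3b undefined. 3b->0: ok.
acc: 3c undefined. 3c->0: ok.
bcc: 2c undefined. 2c->0: no, c/bccab meet in 2. 2c->1: no, c/bccab meet in 2. 2c->2: ok.
acaa: 4a undefined. 4a->0: no, c/acaabc meet in 2. 4a->1: no, c/acaabc meet in 2. 4a->2: no, c/acaabc meet in 2. 4a->3: no, c/acaabc meet in 2. 4a->4: ok.
acac: 4c undefined. 4c->0: ok.
acaab: 4b undefined. 4b->0: no, c/acaabc meet in 2. 4b->1: ok.
All examples now run through 5 states with every (state, symbol) defined. Accept strings end in {2,4}, Reject strings end in {0,1,3}; accept={2,4}.

states=5 start=0 accept={2,4} delta: 0a->1 0b->0 0c->2 1a->1 1b->2 1c->3 2a->0 2b->0 2c->2 3a->4 3b->0 3c->0 4a->4 4b->1 4c->0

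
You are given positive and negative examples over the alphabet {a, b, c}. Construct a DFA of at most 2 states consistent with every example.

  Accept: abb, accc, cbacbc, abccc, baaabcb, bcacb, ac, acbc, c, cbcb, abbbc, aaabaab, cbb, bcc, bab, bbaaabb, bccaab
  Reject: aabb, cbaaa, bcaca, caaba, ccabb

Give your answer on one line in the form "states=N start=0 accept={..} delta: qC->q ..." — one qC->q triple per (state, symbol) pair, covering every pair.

states=2 start=0 accept={1} delta: 0a->1 0b->0 0c->1 1a->0 1b->1 1c->1

State merging on the prefix tree: take the shortest (then alphabetical) example prefix whose next move is undefined and point that move at state 0, else 1, else 2, ...; a target is out if some Accept/Reject pair would then sit in one state with the same input left (inseparable). If every existing state is out, open a new one.
a: 0a undefined. 0a->0: no, abb/aabb meet in 0 with "bb" left. Open state 1: 0a->1.
b: 0b undefined. 0b->0: ok.
c: 0c undefined. 0c->0: no, abb/ccabb meet in 1 with "bb" left. 0c->1: ok.
aa: 1a undefined. 1a->0: ok.
ab: 1b undefined. 1b->0: no, abb/aabb meet in 0. 1b->1: ok.
ac: 1c undefined. 1c->0: no, abb/ccabb meet in 1. 1c->1: ok.
All examples now run through 2 states with every (state, symbol) defined. Accept strings end in {1}, Reject strings end in {0}; accept={1}.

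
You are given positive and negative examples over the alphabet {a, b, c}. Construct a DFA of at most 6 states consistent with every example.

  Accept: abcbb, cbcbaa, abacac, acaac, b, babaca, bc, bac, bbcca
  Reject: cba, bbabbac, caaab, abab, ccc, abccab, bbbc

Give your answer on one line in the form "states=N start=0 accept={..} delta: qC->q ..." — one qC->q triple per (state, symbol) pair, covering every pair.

Grow the machine one transition at a time. Run the examples from 0; the earliest place one falls off (shortest prefix, ties alphabetical) gets sent to the lowest-numbered state that keeps every Accept/Reject pair distinguishable — a pair clashes when both reach the same state with identical unread suffix — and to a fresh state only if none does.
a: 0a undefined. 0a->0: ok.
b: 0b undefined. 0b->0: no, b/abab meet in 0. Open state 1: 0b->1.
c: 0c undefined. 0c->0: no, acaac/ccc meet in 0. 0c->1: ok.
ba: 1a undefined. 1a->0: no, abacac/caaab meet in 1. 1a->1: ok.
bb: 1b undefined. 1b->0: no, cbcbaa/cba meet in 0. 1b->1: no, acaac/bbabbac meet in 1 with "c" left. Open state 2: 1b->2.
bc: 1c undefined. 1c->0: no, abcbb/caaab meet in 2. 1c->1: no, abacac/ccc meet in 1. 1c->2: no, acaac/caaab meet in 2. Open state 3: 1c->3.
bba: 2a undefined. 2a->0: no, b/bbabbac meet in 1. 2a->1: no, b/cba meet in 1. 2a->2: ok.
bbb: 2b undefined. 2b->0: no, acaac/bbabbac meet in 3. 2b->1: no, acaac/bbbc meet in 3. 2b->2: ok.
bbc: 2c undefined. 2c->0: no, babaca/bbabbac meet in 0. 2c->1: no, cbcbaa/cba meet in 2. 2c->2: no, cbcbaa/cba meet in 2. 2c->3: no, acaac/bbabbac meet in 3. Open state 4: 2c->4.
ccc: 3c undefined. 3c->0: no, b/abccab meet in 1. 3c->1: no, b/ccc meet in 1. 3c->2: ok.
abcb: 3b undefined. 3b->0: ok.
bbcc: 4c undefined. 4c->0: ok.
cbcb: 4b undefined. 4b->0: ok.
abaca: 3a undefined. 3a->0: ok.
babaca: 4a undefined. 4a->0: ok.
All examples now run through 5 states with every (state, symbol) defined. Accept strings end in {0,1,3}, Reject strings end in {2,4}; accept={0,1,3}.

states=5 start=0 accept={0,1,3} delta: 0a->0 0b->1 0c->1 1a->1 1b->2 1c->3 2a->2 2b->2 2c->4 3a->0 3b->0 3c->2 4a->0 4b->0 4c->0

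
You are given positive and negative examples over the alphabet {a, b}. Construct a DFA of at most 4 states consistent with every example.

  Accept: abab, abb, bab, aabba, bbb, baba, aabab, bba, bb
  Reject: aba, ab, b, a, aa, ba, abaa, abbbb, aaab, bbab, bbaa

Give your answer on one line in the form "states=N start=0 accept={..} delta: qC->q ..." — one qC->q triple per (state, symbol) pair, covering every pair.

states=4 start=0 accept={2,3} delta: 0a->0 0b->1 1a->1 1b->2 2a->3 2b->3 3a->0 3b->0

Fold the examples into a partial DFA from state 0: repeatedly fix the first undefined (state, symbol) met by the shortest-then-alphabetical prefix, trying targets in increasing order and rejecting any under which an Accept and a Reject string meet in one state with the same remainder; add a state when all current targets are rejected. Accepting states are where Accept strings end.
a: 0a undefined. 0a->0: ok.
b: 0b undefined. 0b->0: no, abab/aba meet in 0. Open state 1: 0b->1.
ba: 1a undefined. 1a->0: no, abab/ab meet in 1. 1a->1: ok.
bb: 1b undefined. 1b->0: no, abab/a meet in 0. 1b->1: no, abab/aba meet in 1. Open state 2: 1b->2.
bba: 2a undefined. 2a->0: no, aabba/a meet in 0. 2a->1: no, abab/bbab meet in 2. 2a->2: no, abab/bbaa meet in 2. Open state 3: 2a->3.
bbb: 2b undefined. 2b->0: no, bbb/a meet in 0. 2b->1: no, abab/abbbb meet in 2. 2b->2: no, abab/abbbb meet in 2. 2b->3: ok.
bbaa: 3a undefined. 3a->0: ok.
bbab: 3b undefined. 3b->0: ok.
All examples now run through 4 states with every (state, symbol) defined. Accept strings end in {2,3}, Reject strings end in {0,1}; accept={2,3}.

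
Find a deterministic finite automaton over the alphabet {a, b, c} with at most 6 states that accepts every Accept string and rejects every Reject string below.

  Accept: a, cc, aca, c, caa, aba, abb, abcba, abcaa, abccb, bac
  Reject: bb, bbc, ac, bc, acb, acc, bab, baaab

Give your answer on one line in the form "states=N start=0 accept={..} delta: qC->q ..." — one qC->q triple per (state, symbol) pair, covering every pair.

states=5 start=0 accept={0,1,4} delta: 0a->1 0b->1 0c->0 1a->4 1b->2 1c->3 2a->0 2b->0 2c->2 3a->0 3b->2 3c->2 4a->0 4b->2 4c->0

State merging on the prefix tree: take the shortest (then alphabetical) example prefix whose next move is undefined and point that move at state 0, else 1, else 2, ...; a target is out if some Accept/Reject pair would then sit in one state with the same input left (inseparable). If every existing state is out, open a new one.
a: 0a undefined. 0a->0: no, cc/acc meet in 0 with "cc" left. Open state 1: 0a->1.
b: 0b undefined. 0b->0: no, c/bbc meet in 0 with "c" left. 0b->1: ok.
c: 0c undefined. 0c->0: ok.
ab: 1b undefined. 1b->0: no, cc/bb meet in 0. 1b->1: no, a/bb meet in 1. Open state 2: 1b->2.
ac: 1c undefined. 1c->0: no, a/acb meet in 1. 1c->1: no, a/ac meet in 1. 1c->2: no, abb/acb meet in 2 with "b" left. Open state 3: 1c->3.
ba: 1a undefined. 1a->0: no, a/bab meet in 1. 1a->1: no, bac/ac meet in 3. 1a->2: no, caa/bb meet in 2. 1a->3: no, caa/ac meet in 3. Open state 4: 1a->4.
aba: 2a undefined. 2a->0: ok.
abb: 2b undefined. 2b->0: ok.
abc: 2c undefined. 2c->0: no, cc/bbc meet in 0. 2c->1: no, a/bbc meet in 1. 2c->2: ok.
aca: 3a undefined. 3a->0: ok.
acb: 3b undefined. 3b->0: no, cc/acb meet in 0. 3b->1: no, a/acb meet in 1. 3b->2: ok.
acc: 3c undefined. 3c->0: no, cc/acc meet in 0. 3c->1: no, a/acc meet in 1. 3c->2: ok.
baa: 4a undefined. 4a->0: ok.
bab: 4b undefined. 4b->0: no, cc/bab meet in 0. 4b->1: no, a/bab meet in 1. 4b->2: ok.
bac: 4c undefined. 4c->0: ok.
All examples now run through 5 states with every (state, symbol) defined. Accept strings end in {0,1,4}, Reject strings end in {2,3}; accept={0,1,4}.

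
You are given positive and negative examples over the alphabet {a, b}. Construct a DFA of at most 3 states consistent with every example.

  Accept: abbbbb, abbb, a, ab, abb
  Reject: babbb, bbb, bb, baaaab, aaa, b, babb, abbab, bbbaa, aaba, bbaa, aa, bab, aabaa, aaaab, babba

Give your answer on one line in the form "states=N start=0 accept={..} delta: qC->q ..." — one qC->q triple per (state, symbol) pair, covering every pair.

states=3 start=0 accept={1} delta: 0a->1 0b->2 1a->2 1b->1 2a->2 2b->2

Grow the machine one transition at a time. Run the examples from 0; the earliest place one falls off (shortest prefix, ties alphabetical) gets sent to the lowest-numbered state that keeps every Accept/Reject pair distinguishable — a pair clashes when both reach the same state with identical unread suffix — and to a fresh state only if none does.
a: 0a undefined. 0a->0: no, abbb/bbb meet in 0 with "bbb" left. Open state 1: 0a->1.
b: 0b undefined. 0b->0: no, abbb/babbb meet in 1 with "bbb" left. 0b->1: no, a/b meet in 1. Open state 2: 0b->2.
aa: 1a undefined. 1a->0: no, a/aaa meet in 1. 1a->1: no, a/aaa meet in 1. 1a->2: ok.
ab: 1b undefined. 1b->0: no, abbb/bb meet in 2 with "b" left. 1b->1: ok.
ba: 2a undefined. 2a->0: no, abbbbb/aaaab meet in 1. 2a->1: no, abbbbb/babbb meet in 1. 2a->2: ok.
bb: 2b undefined. 2b->0: no, abbbbb/aaba meet in 1. 2b->1: no, abbbbb/babbb meet in 1. 2b->2: ok.
All examples now run through 3 states with every (state, symbol) defined. Accept strings end in {1}, Reject strings end in {2}; accept={1}.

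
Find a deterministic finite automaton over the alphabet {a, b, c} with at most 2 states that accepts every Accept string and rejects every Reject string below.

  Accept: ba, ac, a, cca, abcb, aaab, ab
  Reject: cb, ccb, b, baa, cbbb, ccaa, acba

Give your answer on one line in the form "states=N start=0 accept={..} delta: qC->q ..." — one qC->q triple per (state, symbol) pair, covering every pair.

State merging on the prefix tree: take the shortest (then alphabetical) example prefix whose next move is undefined and point that move at state 0, else 1, else 2, ...; a target is out if some Accept/Reject pair would then sit in one state with the same input left (inseparable). If every existing state is out, open a new one.
a: 0a undefined. 0a->0: no, aaab/b meet in 0 with "b" left. Open state 1: 0a->1.
b: 0b undefined. 0b->0: ok.
c: 0c undefined. 0c->0: ok.
aa: 1a undefined. 1a->0: ok.
ab: 1b undefined. 1b->0: no, abcb/cb meet in 0. 1b->1: ok.
ac: 1c undefined. 1c->0: no, ba/acba meet in 1. 1c->1: ok.
All examples now run through 2 states with every (state, symbol) defined. Accept strings end in {1}, Reject strings end in {0}; accept={1}.

states=2 start=0 accept={1} delta: 0a->1 0b->0 0c->0 1a->0 1b->1 1c->1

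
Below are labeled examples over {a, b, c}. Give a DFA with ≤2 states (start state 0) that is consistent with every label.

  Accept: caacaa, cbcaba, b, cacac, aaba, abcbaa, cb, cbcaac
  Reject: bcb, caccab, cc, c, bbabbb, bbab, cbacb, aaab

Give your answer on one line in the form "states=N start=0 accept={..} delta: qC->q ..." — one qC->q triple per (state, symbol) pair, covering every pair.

states=2 start=0 accept={1} delta: 0a->1 0b->1 0c->0 1a->1 1b->0 1c->1

Grow the machine one transition at a time. Run the examples from 0; the earliest place one falls off (shortest prefix, ties alphabetical) gets sent to the lowest-numbered state that keeps every Accept/Reject pair distinguishable — a pair clashes when both reach the same state with identical unread suffix — and to a fresh state only if none does.
a: 0a undefined. 0a->0: no, b/aaab meet in 0 with "b" left. Open state 1: 0a->1.
b: 0b undefined. 0b->0: no, cb/bcb meet in 0 with "cb" left. 0b->1: ok.
c: 0c undefined. 0c->0: ok.
aa: 1a undefined. 1a->0: no, caacaa/cc meet in 0. 1a->1: ok.
ab: 1b undefined. 1b->0: ok.
bc: 1c undefined. 1c->0: no, caacaa/bcb meet in 1. 1c->1: ok.
All examples now run through 2 states with every (state, symbol) defined. Accept strings end in {1}, Reject strings end in {0}; accept={1}.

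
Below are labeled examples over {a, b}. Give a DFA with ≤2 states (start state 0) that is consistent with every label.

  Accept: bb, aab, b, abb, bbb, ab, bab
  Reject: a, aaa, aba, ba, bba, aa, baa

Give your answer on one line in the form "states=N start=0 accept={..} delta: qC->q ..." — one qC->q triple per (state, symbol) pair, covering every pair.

states=2 start=0 accept={1} delta: 0a->0 0b->1 1a->0 1b->1

State merging on the prefix tree: take the shortest (then alphabetical) example prefix whose next move is undefined and point that move at state 0, else 1, else 2, ...; a target is out if some Accept/Reject pair would then sit in one state with the same input left (inseparable). If every existing state is out, open a new one.
a: 0a undefined. 0a->0: ok.
b: 0b undefined. 0b->0: no, bb/a meet in 0. Open state 1: 0b->1.
ba: 1a undefined. 1a->0: ok.
bb: 1b undefined. 1b->0: no, bb/a meet in 0. 1b->1: ok.
All examples now run through 2 states with every (state, symbol) defined. Accept strings end in {1}, Reject strings end in {0}; accept={1}.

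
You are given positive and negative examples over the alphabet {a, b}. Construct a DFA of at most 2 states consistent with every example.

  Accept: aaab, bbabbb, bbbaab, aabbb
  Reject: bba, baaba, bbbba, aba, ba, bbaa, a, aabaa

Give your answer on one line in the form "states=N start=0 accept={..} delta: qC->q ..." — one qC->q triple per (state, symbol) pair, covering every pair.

states=2 start=0 accept={1} delta: 0a->0 0b->1 1a->0 1b->0

Fold the examples into a partial DFA from state 0: repeatedly fix the first undefined (state, symbol) met by the shortest-then-alphabetical prefix, trying targets in increasing order and rejecting any under which an Accept and a Reject string meet in one state with the same remainder; add a state when all current targets are rejected. Accepting states are where Accept strings end.
a: 0a undefined. 0a->0: ok.
b: 0b undefined. 0b->0: no, aaab/bba meet in 0. Open state 1: 0b->1.
ba: 1a undefined. 1a->0: ok.
bb: 1b undefined. 1b->0: ok.
All examples now run through 2 states with every (state, symbol) defined. Accept strings end in {1}, Reject strings end in {0}; accept={1}.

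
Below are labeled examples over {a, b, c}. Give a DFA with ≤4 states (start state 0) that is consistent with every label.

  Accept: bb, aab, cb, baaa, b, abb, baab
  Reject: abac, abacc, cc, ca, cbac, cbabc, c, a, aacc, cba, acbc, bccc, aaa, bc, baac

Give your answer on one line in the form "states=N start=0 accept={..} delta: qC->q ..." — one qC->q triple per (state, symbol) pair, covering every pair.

State merging on the prefix tree: take the shortest (then alphabetical) example prefix whose next move is undefined and point that move at state 0, else 1, else 2, ...; a target is out if some Accept/Reject pair would then sit in one state with the same input left (inseparable). If every existing state is out, open a new one.
a: 0a undefined. 0a->0: ok.
b: 0b undefined. 0b->0: no, bb/a meet in 0. Open state 1: 0b->1.
c: 0c undefined. 0c->0: ok.
ba: 1a undefined. 1a->0: no, baaa/abac meet in 0. 1a->1: no, aab/cba meet in 1. Open state 2: 1a->2.
bb: 1b undefined. 1b->0: no, bb/cc meet in 0. 1b->1: ok.
bc: 1c undefined. 1c->0: ok.
baa: 2a undefined. 2a->0: no, baaa/cc meet in 0. 2a->1: no, baaa/cba meet in 2. 2a->2: no, baaa/cba meet in 2. Open state 3: 2a->3.
abac: 2c undefined. 2c->0: ok.
baaa: 3a undefined. 3a->0: no, baaa/abac meet in 0. 3a->1: ok.
baab: 3b undefined. 3b->0: no, baab/abac meet in 0. 3b->1: ok.
baac: 3c undefined. 3c->0: ok.
cbab: 2b undefined. 2b->0: ok.
All examples now run through 4 states with every (state, symbol) defined. Accept strings end in {1}, Reject strings end in {0,2}; accept={1}.

states=4 start=0 accept={1} delta: 0a->0 0b->1 0c->0 1a->2 1b->1 1c->0 2a->3 2b->0 2c->0 3a->1 3b->1 3c->0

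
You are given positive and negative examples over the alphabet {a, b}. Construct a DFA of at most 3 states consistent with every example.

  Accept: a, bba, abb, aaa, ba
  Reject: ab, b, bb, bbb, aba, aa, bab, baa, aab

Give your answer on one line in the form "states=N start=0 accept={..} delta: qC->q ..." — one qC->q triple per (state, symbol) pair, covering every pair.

states=3 start=0 accept={1} delta: 0a->1 0b->0 1a->0 1b->2 2a->0 2b->1

State merging on the prefix tree: take the shortest (then alphabetical) example prefix whose next move is undefined and point that move at state 0, else 1, else 2, ...; a target is out if some Accept/Reject pair would then sit in one state with the same input left (inseparable). If every existing state is out, open a new one.
a: 0a undefined. 0a->0: no, a/aa meet in 0. Open state 1: 0a->1.
b: 0b undefined. 0b->0: ok.
aa: 1a undefined. 1a->0: ok.
ab: 1b undefined. 1b->0: no, a/aba meet in 1. 1b->1: no, a/ab meet in 1. Open state 2: 1b->2.
aba: 2a undefined. 2a->0: ok.
abb: 2b undefined. 2b->0: no, abb/b meet in 0. 2b->1: ok.
All examples now run through 3 states with every (state, symbol) defined. Accept strings end in {1}, Reject strings end in {0,2}; accept={1}.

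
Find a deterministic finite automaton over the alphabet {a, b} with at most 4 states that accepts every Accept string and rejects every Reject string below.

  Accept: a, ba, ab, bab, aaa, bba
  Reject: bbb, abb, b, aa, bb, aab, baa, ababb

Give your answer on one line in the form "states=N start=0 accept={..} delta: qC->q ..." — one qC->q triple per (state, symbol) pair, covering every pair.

Grow the machine one transition at a time. Run the examples from 0; the earliest place one falls off (shortest prefix, ties alphabetical) gets sent to the lowest-numbered state that keeps every Accept/Reject pair distinguishable — a pair clashes when both reach the same state with identical unread suffix — and to a fresh state only if none does.
a: 0a undefined. 0a->0: no, a/aa meet in 0. Open state 1: 0a->1.
b: 0b undefined. 0b->0: ok.
aa: 1a undefined. 1a->0: ok.
ab: 1b undefined. 1b->0: no, ab/bbb meet in 0. 1b->1: no, a/abb meet in 1. Open state 2: 1b->2.
aba: 2a undefined. 2a->0: ok.
abb: 2b undefined. 2b->0: ok.
All examples now run through 3 states with every (state, symbol) defined. Accept strings end in {1,2}, Reject strings end in {0}; accept={1,2}.

states=3 start=0 accept={1,2} delta: 0a->1 0b->0 1a->0 1b->2 2a->0 2b->0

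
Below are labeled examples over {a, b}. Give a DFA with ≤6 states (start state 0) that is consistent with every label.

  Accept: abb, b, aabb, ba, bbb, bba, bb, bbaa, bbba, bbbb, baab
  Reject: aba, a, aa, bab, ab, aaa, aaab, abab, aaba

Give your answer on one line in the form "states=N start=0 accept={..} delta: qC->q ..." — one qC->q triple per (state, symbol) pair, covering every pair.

Fold the examples into a partial DFA from state 0: repeatedly fix the first undefined (state, symbol) met by the shortest-then-alphabetical prefix, trying targets in increasing order and rejecting any under which an Accept and a Reject string meet in one state with the same remainder; add a state when all current targets are rejected. Accepting states are where Accept strings end.
a: 0a undefined. 0a->0: no, b/ab meet in 0 with "b" left. Open state 1: 0a->1.
b: 0b undefined. 0b->0: no, ba/a meet in 1. 0b->1: no, b/a meet in 1. Open state 2: 0b->2.
aa: 1a undefined. 1a->0: no, ba/aaba meet in 2 with "a" left. 1a->1: ok.
ab: 1b undefined. 1b->0: ok.
ba: 2a undefined. 2a->0: no, abb/bab meet in 2. 2a->1: no, ba/aba meet in 1. 2a->2: no, bb/bab meet in 2 with "b" left. Open state 3: 2a->3.
bb: 2b undefined. 2b->0: no, bba/aba meet in 1. 2b->1: no, bbb/ab meet in 0. 2b->2: ok.
baa: 3a undefined. 3a->0: no, bbaa/ab meet in 0. 3a->1: no, bbaa/aba meet in 1. 3a->2: ok.
bab: 3b undefined. 3b->0: ok.
All examples now run through 4 states with every (state, symbol) defined. Accept strings end in {2,3}, Reject strings end in {0,1}; accept={2,3}.

states=4 start=0 accept={2,3} delta: 0a->1 0b->2 1a->1 1b->0 2a->3 2b->2 3a->2 3b->0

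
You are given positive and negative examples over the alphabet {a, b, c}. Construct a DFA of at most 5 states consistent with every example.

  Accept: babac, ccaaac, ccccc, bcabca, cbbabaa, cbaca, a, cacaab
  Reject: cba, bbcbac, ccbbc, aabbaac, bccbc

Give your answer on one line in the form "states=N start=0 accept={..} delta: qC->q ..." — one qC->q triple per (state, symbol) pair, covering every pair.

states=4 start=0 accept={0,1} delta: 0a->0 0b->1 0c->0 1a->2 1b->1 1c->3 2a->1 2b->0 2c->2 3a->0 3b->1 3c->0

Fold the examples into a partial DFA from state 0: repeatedly fix the first undefined (state, symbol) met by the shortest-then-alphabetical prefix, trying targets in increasing order and rejecting any under which an Accept and a Reject string meet in one state with the same remainder; add a state when all current targets are rejected. Accepting states are where Accept strings end.
a: 0a undefined. 0a->0: ok.
b: 0b undefined. 0b->0: no, babac/aabbaac meet in 0 with "c" left. Open state 1: 0b->1.
c: 0c undefined. 0c->0: ok.
ba: 1a undefined. 1a->0: no, babac/cba meet in 0. 1a->1: no, cacaab/cba meet in 1. Open state 2: 1a->2.
bb: 1b undefined. 1b->0: no, ccaaac/ccbbc meet in 0. 1b->1: ok.
bc: 1c undefined. 1c->0: no, ccaaac/ccbbc meet in 0. 1c->1: no, cacaab/ccbbc meet in 1. 1c->2: no, babac/bbcbac meet in 2 with "bac" left. Open state 3: 1c->3.
bab: 2b undefined. 2b->0: ok.
bca: 3a undefined. 3a->0: ok.
bcc: 3c undefined. 3c->0: ok.
bbcb: 3b undefined. 3b->0: no, babac/bbcbac meet in 0. 3b->1: ok.
cbac: 2c undefined. 2c->0: no, babac/bbcbac meet in 0. 2c->1: no, cbaca/cba meet in 2. 2c->2: ok.
cbaca: 2a undefined. 2a->0: no, babac/aabbaac meet in 0. 2a->1: ok.
All examples now run through 4 states with every (state, symbol) defined. Accept strings end in {0,1}, Reject strings end in {2,3}; accept={0,1}.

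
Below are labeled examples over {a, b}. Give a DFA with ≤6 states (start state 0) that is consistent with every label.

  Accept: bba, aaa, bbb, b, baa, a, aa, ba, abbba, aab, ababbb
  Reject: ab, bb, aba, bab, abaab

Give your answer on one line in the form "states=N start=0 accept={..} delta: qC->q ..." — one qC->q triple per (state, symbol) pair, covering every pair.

states=5 start=0 accept={0,1,2} delta: 0a->1 0b->2 1a->0 1b->3 2a->1 2b->4 3a->3 3b->4 4a->0 4b->0

Grow the machine one transition at a time. Run the examples from 0; the earliest place one falls off (shortest prefix, ties alphabetical) gets sent to the lowest-numbered state that keeps every Accept/Reject pair distinguishable — a pair clashes when both reach the same state with identical unread suffix — and to a fresh state only if none does.
a: 0a undefined. 0a->0: no, b/ab meet in 0 with "b" left. Open state 1: 0a->1.
b: 0b undefined. 0b->0: no, bbb/bb meet in 0. 0b->1: no, bba/aba meet in 1 with "ba" left. Open state 2: 0b->2.
aa: 1a undefined. 1a->0: ok.
ab: 1b undefined. 1b->0: no, aaa/aba meet in 1. 1b->1: no, aaa/ab meet in 1. 1b->2: no, b/ab meet in 2. Open state 3: 1b->3.
ba: 2a undefined. 2a->0: no, b/bab meet in 2. 2a->1: ok.
bb: 2b undefined. 2b->0: no, baa/bb meet in 0. 2b->1: no, aaa/bb meet in 1. 2b->2: no, bbb/bb meet in 2. 2b->3: no, bba/aba meet in 3 with "a" left. Open state 4: 2b->4.
aba: 3a undefined. 3a->0: no, baa/aba meet in 0. 3a->1: no, aaa/aba meet in 1. 3a->2: no, b/aba meet in 2. 3a->3: ok.
abb: 3b undefined. 3b->0: no, baa/abaab meet in 0. 3b->1: no, aaa/abaab meet in 1. 3b->2: no, b/abaab meet in 2. 3b->3: no, abbba/ab meet in 3. 3b->4: ok.
bba: 4a undefined. 4a->0: ok.
bbb: 4b undefined. 4b->0: ok.
All examples now run through 5 states with every (state, symbol) defined. Accept strings end in {0,1,2}, Reject strings end in {3,4}; accept={0,1,2}.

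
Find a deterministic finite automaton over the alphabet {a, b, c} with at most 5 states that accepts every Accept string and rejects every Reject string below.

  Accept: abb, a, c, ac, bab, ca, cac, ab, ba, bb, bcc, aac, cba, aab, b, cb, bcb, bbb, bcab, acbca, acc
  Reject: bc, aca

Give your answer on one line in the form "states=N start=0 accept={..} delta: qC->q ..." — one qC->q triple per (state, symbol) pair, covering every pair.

states=5 start=0 accept={0,1,2,3} delta: 0a->1 0b->2 0c->0 1a->0 1b->0 1c->3 2a->0 2b->0 2c->4 3a->4 3b->0 3c->0 4a->0 4b->0 4c->0

Fold the examples into a partial DFA from state 0: repeatedly fix the first undefined (state, symbol) met by the shortest-then-alphabetical prefix, trying targets in increasing order and rejecting any under which an Accept and a Reject string meet in one state with the same remainder; add a state when all current targets are rejected. Accepting states are where Accept strings end.
a: 0a undefined. 0a->0: no, ca/aca meet in 0 with "ca" left. Open state 1: 0a->1.
b: 0b undefined. 0b->0: no, c/bc meet in 0 with "c" left. 0b->1: no, ac/bc meet in 1 with "c" left. Open state 2: 0b->2.
c: 0c undefined. 0c->0: ok.
aa: 1a undefined. 1a->0: ok.
ab: 1b undefined. 1b->0: ok.
ac: 1c undefined. 1c->0: no, a/aca meet in 1. 1c->1: no, c/aca meet in 0. 1c->2: no, ba/aca meet in 2 with "a" left. Open state 3: 1c->3.
ba: 2a undefined. 2a->0: ok.
bb: 2b undefined. 2b->0: ok.
bc: 2c undefined. 2c->0: no, c/bc meet in 0. 2c->1: no, a/bc meet in 1. 2c->2: no, abb/bc meet in 2. 2c->3: no, ac/bc meet in 3. Open state 4: 2c->4.
aca: 3a undefined. 3a->0: no, c/aca meet in 0. 3a->1: no, a/aca meet in 1. 3a->2: no, abb/aca meet in 2. 3a->3: no, ac/aca meet in 3. 3a->4: ok.
acb: 3b undefined. 3b->0: ok.
acc: 3c undefined. 3c->0: ok.
bca: 4a undefined. 4a->0: ok.
bcb: 4b undefined. 4b->0: ok.
bcc: 4c undefined. 4c->0: ok.
All examples now run through 5 states with every (state, symbol) defined. Accept strings end in {0,1,2,3}, Reject strings end in {4}; accept={0,1,2,3}.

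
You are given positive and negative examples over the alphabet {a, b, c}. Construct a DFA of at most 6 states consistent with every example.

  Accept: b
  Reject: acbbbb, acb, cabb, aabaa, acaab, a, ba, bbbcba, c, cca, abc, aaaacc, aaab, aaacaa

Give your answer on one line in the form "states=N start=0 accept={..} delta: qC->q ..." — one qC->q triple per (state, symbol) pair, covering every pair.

Grow the machine one transition at a time. Run the examples from 0; the earliest place one falls off (shortest prefix, ties alphabetical) gets sent to the lowest-numbered state that keeps every Accept/Reject pair distinguishable — a pair clashes when both reach the same state with identical unread suffix — and to a fresh state only if none does.
a: 0a undefined. 0a->0: no, b/aaab meet in 0 with "b" left. Open state 1: 0a->1.
b: 0b undefined. 0b->0: ok.
c: 0c undefined. 0c->0: no, b/c meet in 0. 0c->1: ok.
aa: 1a undefined. 1a->0: no, b/cabb meet in 0. 1a->1: ok.
ab: 1b undefined. 1b->0: no, b/cabb meet in 0. 1b->1: ok.
ac: 1c undefined. 1c->0: no, b/acbbbb meet in 0. 1c->1: ok.
All examples now run through 2 states with every (state, symbol) defined. Accept strings end in {0}, Reject strings end in {1}; accept={0}.

states=2 start=0 accept={0} delta: 0a->1 0b->0 0c->1 1a->1 1b->1 1c->1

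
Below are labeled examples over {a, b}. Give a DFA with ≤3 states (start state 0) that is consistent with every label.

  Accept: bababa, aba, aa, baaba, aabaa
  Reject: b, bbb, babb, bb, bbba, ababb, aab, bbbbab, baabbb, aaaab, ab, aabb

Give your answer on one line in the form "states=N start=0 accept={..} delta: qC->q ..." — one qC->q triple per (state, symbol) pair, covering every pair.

State merging on the prefix tree: take the shortest (then alphabetical) example prefix whose next move is undefined and point that move at state 0, else 1, else 2, ...; a target is out if some Accept/Reject pair would then sit in one state with the same input left (inseparable). If every existing state is out, open a new one.
a: 0a undefined. 0a->0: ok.
b: 0b undefined. 0b->0: no, bababa/b meet in 0. Open state 1: 0b->1.
ba: 1a undefined. 1a->0: ok.
bb: 1b undefined. 1b->0: no, bababa/babb meet in 0. 1b->1: no, bababa/bbba meet in 0. Open state 2: 1b->2.
bbb: 2b undefined. 2b->0: no, bababa/bbb meet in 0. 2b->1: no, bababa/bbba meet in 0. 2b->2: ok.
bbba: 2a undefined. 2a->0: no, bababa/bbba meet in 0. 2a->1: ok.
All examples now run through 3 states with every (state, symbol) defined. Accept strings end in {0}, Reject strings end in {1,2}; accept={0}.

states=3 start=0 accept={0} delta: 0a->0 0b->1 1a->0 1b->2 2a->1 2b->2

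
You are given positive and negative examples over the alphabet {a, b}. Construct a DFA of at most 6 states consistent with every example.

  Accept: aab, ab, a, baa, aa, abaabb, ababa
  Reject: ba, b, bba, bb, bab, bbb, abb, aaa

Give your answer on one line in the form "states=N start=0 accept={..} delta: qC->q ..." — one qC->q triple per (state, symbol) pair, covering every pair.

State merging on the prefix tree: take the shortest (then alphabetical) example prefix whose next move is undefined and point that move at state 0, else 1, else 2, ...; a target is out if some Accept/Reject pair would then sit in one state with the same input left (inseparable). If every existing state is out, open a new one.
a: 0a undefined. 0a->0: no, aab/b meet in 0 with "b" left. Open state 1: 0a->1.
b: 0b undefined. 0b->0: no, ab/bab meet in 1 with "b" left. 0b->1: no, aab/bab meet in 1 with "ab" left. Open state 2: 0b->2.
aa: 1a undefined. 1a->0: no, aab/b meet in 2. 1a->1: no, a/aaa meet in 1. 1a->2: no, aab/bb meet in 2 with "b" left. Open state 3: 1a->3.
ab: 1b undefined. 1b->0: ok.
ba: 2a undefined. 2a->0: no, ab/ba meet in 0. 2a->1: no, ab/bab meet in 0. 2a->2: no, baa/ba meet in 2. 2a->3: no, aab/bab meet in 3 with "b" left. Open state 4: 2a->4.
bb: 2b undefined. 2b->0: no, ab/bb meet in 0. 2b->1: no, ab/bbb meet in 0. 2b->2: ok.
aaa: 3a undefined. 3a->0: no, ab/aaa meet in 0. 3a->1: no, a/aaa meet in 1. 3a->2: ok.
aab: 3b undefined. 3b->0: no, abaabb/b meet in 2. 3b->1: ok.
baa: 4a undefined. 4a->0: ok.
bab: 4b undefined. 4b->0: no, ab/bab meet in 0. 4b->1: no, aab/bab meet in 1. 4b->2: ok.
All examples now run through 5 states with every (state, symbol) defined. Accept strings end in {0,1,3}, Reject strings end in {2,4}; accept={0,1,3}.

states=5 start=0 accept={0,1,3} delta: 0a->1 0b->2 1a->3 1b->0 2a->4 2b->2 3a->2 3b->1 4a->0 4b->2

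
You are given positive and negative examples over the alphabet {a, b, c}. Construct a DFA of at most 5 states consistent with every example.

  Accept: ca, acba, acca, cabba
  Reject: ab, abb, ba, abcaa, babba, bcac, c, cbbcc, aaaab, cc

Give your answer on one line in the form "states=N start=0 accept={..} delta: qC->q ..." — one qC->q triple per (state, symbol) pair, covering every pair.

Fold the examples into a partial DFA from state 0: repeatedly fix the first undefined (state, symbol) met by the shortest-then-alphabetical prefix, trying targets in increasing order and rejecting any under which an Accept and a Reject string meet in one state with the same remainder; add a state when all current targets are rejected. Accepting states are where Accept strings end.
a: 0a undefined. 0a->0: ok.
b: 0b undefined. 0b->0: ok.
c: 0c undefined. 0c->0: no, ca/ab meet in 0. Open state 1: 0c->1.
ca: 1a undefined. 1a->0: no, ca/ab meet in 0. 1a->1: no, ca/abcaa meet in 1. Open state 2: 1a->2.
cb: 1b undefined. 1b->0: no, acba/ab meet in 0. 1b->1: ok.
cc: 1c undefined. 1c->0: no, acca/ab meet in 0. 1c->1: ok.
cab: 2b undefined. 2b->0: no, cabba/ab meet in 0. 2b->1: ok.
bcac: 2c undefined. 2c->0: ok.
abcaa: 2a undefined. 2a->0: ok.
All examples now run through 3 states with every (state, symbol) defined. Accept strings end in {2}, Reject strings end in {0,1}; accept={2}.

states=3 start=0 accept={2} delta: 0a->0 0b->0 0c->1 1a->2 1b->1 1c->1 2a->0 2b->1 2c->0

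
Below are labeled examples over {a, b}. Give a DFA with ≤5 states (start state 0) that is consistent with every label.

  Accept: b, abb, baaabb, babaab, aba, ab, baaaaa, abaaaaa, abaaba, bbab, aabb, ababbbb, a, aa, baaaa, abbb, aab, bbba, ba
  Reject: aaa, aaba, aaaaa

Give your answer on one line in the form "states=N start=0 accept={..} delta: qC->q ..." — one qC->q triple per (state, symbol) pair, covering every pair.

Fold the examples into a partial DFA from state 0: repeatedly fix the first undefined (state, symbol) met by the shortest-then-alphabetical prefix, trying targets in increasing order and rejecting any under which an Accept and a Reject string meet in one state with the same remainder; add a state when all current targets are rejected. Accepting states are where Accept strings end.
a: 0a undefined. 0a->0: no, aba/aaba meet in 0 with "ba" left. Open state 1: 0a->1.
b: 0b undefined. 0b->0: no, baaaaa/aaaaa meet in 1 with "aaaa" left. 0b->1: no, baaaa/aaaaa meet in 1 with "aaaa" left. Open state 2: 0b->2.
aa: 1a undefined. 1a->0: no, a/aaa meet in 1. 1a->1: no, aba/aaba meet in 1 with "ba" left. 1a->2: no, ba/aaa meet in 2 with "a" left. Open state 3: 1a->3.
ab: 1b undefined. 1b->0: no, abaaaaa/aaaaa meet in 3 with "aaa" left. 1b->1: ok.
ba: 2a undefined. 2a->0: no, baaaa/aaa meet in 3 with "a" left. 2a->1: no, baaaaa/aaaaa meet in 3 with "aaa" left. 2a->2: ok.
bb: 2b undefined. 2b->0: ok.
aaa: 3a undefined. 3a->0: no, aba/aaaaa meet in 3. 3a->1: no, abb/aaa meet in 1. 3a->2: no, b/aaa meet in 2. 3a->3: no, aba/aaa meet in 3. Open state 4: 3a->4.
aab: 3b undefined. 3b->0: no, abb/aaba meet in 1. 3b->1: no, aba/aaba meet in 3. 3b->2: no, b/aaba meet in 2. 3b->3: ok.
aaaa: 4a undefined. 4a->0: no, abb/aaaaa meet in 1. 4a->1: no, babaab/aaaaa meet in 3. 4a->2: no, b/aaaaa meet in 2. 4a->3: ok.
abaab: 4b undefined. 4b->0: ok.
All examples now run through 5 states with every (state, symbol) defined. Accept strings end in {1,2,3}, Reject strings end in {4}; accept={1,2,3}.

states=5 start=0 accept={1,2,3} delta: 0a->1 0b->2 1a->3 1b->1 2a->2 2b->0 3a->4 3b->3 4a->3 4b->0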